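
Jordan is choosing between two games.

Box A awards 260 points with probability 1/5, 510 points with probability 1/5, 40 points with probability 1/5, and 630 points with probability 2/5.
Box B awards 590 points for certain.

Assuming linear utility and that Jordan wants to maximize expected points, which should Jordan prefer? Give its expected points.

Box A = 1/5 × 260 + 1/5 × 510 + 1/5 × 40 + 2/5 × 630 = 52 + 102 + 8 + 252 = 414
Box B: 590 (certain)

Box B (590 points)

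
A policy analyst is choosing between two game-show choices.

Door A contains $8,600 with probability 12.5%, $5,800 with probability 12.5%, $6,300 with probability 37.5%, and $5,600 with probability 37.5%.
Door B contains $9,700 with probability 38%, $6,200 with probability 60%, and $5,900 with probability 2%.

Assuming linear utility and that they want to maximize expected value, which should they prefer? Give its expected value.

Door B ($7,524)

Door A = 0.125 × 8600 + 0.125 × 5800 + 0.375 × 6300 + 0.375 × 5600 = 1075 + 725 + 2362.5 + 2100 = 6262.5
Door B = 0.38 × 9700 + 0.6 × 6200 + 0.02 × 5900 = 3686 + 3720 + 118 = 7524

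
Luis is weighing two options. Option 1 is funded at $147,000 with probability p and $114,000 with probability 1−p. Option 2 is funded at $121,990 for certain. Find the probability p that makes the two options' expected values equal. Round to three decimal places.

p = 0.242

p·147000 + (1−p)·114000 = 121990
33000p + 114000 = 121990
p = (121990 − 114000) / 33000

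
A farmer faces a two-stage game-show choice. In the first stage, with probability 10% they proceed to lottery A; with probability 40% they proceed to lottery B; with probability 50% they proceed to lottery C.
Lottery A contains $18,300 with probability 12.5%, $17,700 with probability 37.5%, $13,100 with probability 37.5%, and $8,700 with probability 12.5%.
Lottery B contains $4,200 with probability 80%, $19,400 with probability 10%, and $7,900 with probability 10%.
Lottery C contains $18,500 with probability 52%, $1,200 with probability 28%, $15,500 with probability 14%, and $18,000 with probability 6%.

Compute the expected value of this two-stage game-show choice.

$10,531.50

EV(A) = 0.125 × 18300 + 0.375 × 17700 + 0.375 × 13100 + 0.125 × 8700 = 2287.5 + 6637.5 + 4912.5 + 1087.5 = 14925
EV(B) = 0.8 × 4200 + 0.1 × 19400 + 0.1 × 7900 = 3360 + 1940 + 790 = 6090
EV(C) = 0.52 × 18500 + 0.28 × 1200 + 0.14 × 15500 + 0.06 × 18000 = 9620 + 336 + 2170 + 1080 = 13206
Overall = 0.1 × 14925 + 0.4 × 6090 + 0.5 × 13206 = 1492.5 + 2436 + 6603 = 10531.5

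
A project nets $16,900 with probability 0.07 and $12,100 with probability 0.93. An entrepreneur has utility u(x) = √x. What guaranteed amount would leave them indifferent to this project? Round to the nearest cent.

$12,409.96

E[u] = 0.07·√16900 + 0.93·√12100 = 0.07·130 + 0.93·110 = 111.4
CE = (111.4)² = 12409.96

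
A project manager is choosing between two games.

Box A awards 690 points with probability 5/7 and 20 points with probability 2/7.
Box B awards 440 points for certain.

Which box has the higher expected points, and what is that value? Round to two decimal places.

Box A (498.57 points)

Box A = 5/7 × 690 + 2/7 × 20 = 492.8571 + 5.7143 = 498.5714
Box B: 440 (certain)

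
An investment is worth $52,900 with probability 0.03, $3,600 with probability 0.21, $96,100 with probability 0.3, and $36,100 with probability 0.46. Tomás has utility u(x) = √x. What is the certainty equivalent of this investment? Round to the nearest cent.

$39,960.01

E[u] = 0.03·√52900 + 0.21·√3600 + 0.3·√96100 + 0.46·√36100 = 0.03·230 + 0.21·60 + 0.3·310 + 0.46·190 = 199.9
CE = (199.9)² = 39960.01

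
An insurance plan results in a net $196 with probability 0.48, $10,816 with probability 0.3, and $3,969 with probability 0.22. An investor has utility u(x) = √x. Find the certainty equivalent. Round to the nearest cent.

E[u] = 0.48·√196 + 0.3·√10816 + 0.22·√3969 = 0.48·14 + 0.3·104 + 0.22·63 = 51.78
CE = (51.78)² = 2681.1684

$2,681.17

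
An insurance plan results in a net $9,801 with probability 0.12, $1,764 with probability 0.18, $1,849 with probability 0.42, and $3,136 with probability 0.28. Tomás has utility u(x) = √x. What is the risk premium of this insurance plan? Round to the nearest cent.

$320.19

E[u] = 0.12·√9801 + 0.18·√1764 + 0.42·√1849 + 0.28·√3136 = 0.12·99 + 0.18·42 + 0.42·43 + 0.28·56 = 53.18
CE = (53.18)² = 2828.1124
Risk premium = EV − CE = 3148.3 − 2828.1124 = 320.1876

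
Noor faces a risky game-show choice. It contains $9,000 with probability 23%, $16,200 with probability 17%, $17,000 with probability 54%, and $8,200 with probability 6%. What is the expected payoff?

EV = 0.23 × 9000 + 0.17 × 16200 + 0.54 × 17000 + 0.06 × 8200 = 2070 + 2754 + 9180 + 492 = 14496

$14,496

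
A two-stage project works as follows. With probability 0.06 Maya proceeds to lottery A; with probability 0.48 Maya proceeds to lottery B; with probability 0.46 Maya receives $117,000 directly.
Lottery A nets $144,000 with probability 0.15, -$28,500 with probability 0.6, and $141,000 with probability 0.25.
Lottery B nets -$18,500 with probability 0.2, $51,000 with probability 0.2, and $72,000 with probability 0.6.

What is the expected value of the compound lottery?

$80,061

EV(A) = 0.15 × 144000 + 0.6 × (-28500) + 0.25 × 141000 = 21600 − 17100 + 35250 = 39750
EV(B) = 0.2 × (-18500) + 0.2 × 51000 + 0.6 × 72000 = -3700 + 10200 + 43200 = 49700
Branch C: 117000 (certain)
Overall = 0.06 × 39750 + 0.48 × 49700 + 0.46 × 117000 = 2385 + 23856 + 53820 = 80061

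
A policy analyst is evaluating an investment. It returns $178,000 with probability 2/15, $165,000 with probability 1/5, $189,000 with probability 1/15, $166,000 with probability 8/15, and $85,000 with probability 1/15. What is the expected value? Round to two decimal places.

$163,533.33

EV = 2/15 × 178000 + 1/5 × 165000 + 1/15 × 189000 + 8/15 × 166000 + 1/15 × 85000 = 23733.3333 + 33000 + 12600 + 88533.3333 + 5666.6667 = 163533.3333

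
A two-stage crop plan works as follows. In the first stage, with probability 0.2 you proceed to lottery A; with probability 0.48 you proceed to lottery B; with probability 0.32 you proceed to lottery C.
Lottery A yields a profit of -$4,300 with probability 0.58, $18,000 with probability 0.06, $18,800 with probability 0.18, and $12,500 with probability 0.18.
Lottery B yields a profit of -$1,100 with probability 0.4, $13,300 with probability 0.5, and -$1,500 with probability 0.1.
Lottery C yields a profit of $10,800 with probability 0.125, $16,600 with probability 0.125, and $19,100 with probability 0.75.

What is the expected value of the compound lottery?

EV(A) = 0.58 × (-4300) + 0.06 × 18000 + 0.18 × 18800 + 0.18 × 12500 = -2494 + 1080 + 3384 + 2250 = 4220
EV(B) = 0.4 × (-1100) + 0.5 × 13300 + 0.1 × (-1500) = -440 + 6650 − 150 = 6060
EV(C) = 0.125 × 10800 + 0.125 × 16600 + 0.75 × 19100 = 1350 + 2075 + 14325 = 17750
Overall = 0.2 × 4220 + 0.48 × 6060 + 0.32 × 17750 = 844 + 2908.8 + 5680 = 9432.8

$9,432.80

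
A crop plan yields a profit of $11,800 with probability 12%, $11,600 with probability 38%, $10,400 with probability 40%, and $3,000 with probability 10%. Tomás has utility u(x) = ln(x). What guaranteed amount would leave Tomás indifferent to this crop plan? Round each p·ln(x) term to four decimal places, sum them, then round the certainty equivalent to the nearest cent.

$9,718.63

E[u] = 0.12·ln(11800) + 0.38·ln(11600) + 0.4·ln(10400) + 0.1·ln(3000) = 1.1251 + 3.5563 + 3.6998 + 0.8006 = 9.1818
CE = e^9.1818 ≈ 9718.63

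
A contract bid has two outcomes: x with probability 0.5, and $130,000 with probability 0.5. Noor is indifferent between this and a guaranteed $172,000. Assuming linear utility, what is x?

x = $214,000

0.5·x + 0.5·130000 = 172000
0.5·x = 172000 − 65000 = 107000
x = 107000 / 0.5 = 214000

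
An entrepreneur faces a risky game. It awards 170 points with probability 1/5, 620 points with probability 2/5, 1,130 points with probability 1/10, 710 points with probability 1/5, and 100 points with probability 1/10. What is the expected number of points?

547 points

EV = 1/5 × 170 + 2/5 × 620 + 1/10 × 1130 + 1/5 × 710 + 1/10 × 100 = 34 + 248 + 113 + 142 + 10 = 547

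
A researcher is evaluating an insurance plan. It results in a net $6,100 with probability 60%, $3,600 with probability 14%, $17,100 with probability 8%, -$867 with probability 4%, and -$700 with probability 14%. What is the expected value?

$5,399.32

EV = 0.6 × 6100 + 0.14 × 3600 + 0.08 × 17100 + 0.04 × (-867) + 0.14 × (-700) = 3660 + 504 + 1368 − 34.68 − 98 = 5399.32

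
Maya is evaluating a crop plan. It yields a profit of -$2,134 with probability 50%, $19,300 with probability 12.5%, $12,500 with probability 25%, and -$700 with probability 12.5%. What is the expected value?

$4,383

EV = 0.5 × (-2134) + 0.125 × 19300 + 0.25 × 12500 + 0.125 × (-700) = -1067 + 2412.5 + 3125 − 87.5 = 4383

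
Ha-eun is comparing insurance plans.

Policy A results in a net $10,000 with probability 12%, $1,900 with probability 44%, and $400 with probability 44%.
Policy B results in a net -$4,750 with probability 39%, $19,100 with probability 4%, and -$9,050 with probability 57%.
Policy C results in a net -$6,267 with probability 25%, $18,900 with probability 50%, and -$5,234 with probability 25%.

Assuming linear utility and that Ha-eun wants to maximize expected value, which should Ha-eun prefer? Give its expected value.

Policy C ($6,574.75)

Policy A = 0.12 × 10000 + 0.44 × 1900 + 0.44 × 400 = 1200 + 836 + 176 = 2212
Policy B = 0.39 × (-4750) + 0.04 × 19100 + 0.57 × (-9050) = -1852.5 + 764 − 5158.5 = -6247
Policy C = 0.25 × (-6267) + 0.5 × 18900 + 0.25 × (-5234) = -1566.75 + 9450 − 1308.5 = 6574.75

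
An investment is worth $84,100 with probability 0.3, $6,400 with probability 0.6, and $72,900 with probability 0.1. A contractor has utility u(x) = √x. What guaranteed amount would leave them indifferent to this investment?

$26,244

E[u] = 0.3·√84100 + 0.6·√6400 + 0.1·√72900 = 0.3·290 + 0.6·80 + 0.1·270 = 162
CE = (162)² = 26244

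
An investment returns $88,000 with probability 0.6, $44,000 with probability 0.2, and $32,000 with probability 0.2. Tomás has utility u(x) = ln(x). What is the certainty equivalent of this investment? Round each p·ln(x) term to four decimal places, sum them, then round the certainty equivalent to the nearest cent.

E[u] = 0.6·ln(88000) + 0.2·ln(44000) + 0.2·ln(32000) = 6.8311 + 2.1384 + 2.0747 = 11.0442
CE = e^11.0442 ≈ 62579.94

$62,579.94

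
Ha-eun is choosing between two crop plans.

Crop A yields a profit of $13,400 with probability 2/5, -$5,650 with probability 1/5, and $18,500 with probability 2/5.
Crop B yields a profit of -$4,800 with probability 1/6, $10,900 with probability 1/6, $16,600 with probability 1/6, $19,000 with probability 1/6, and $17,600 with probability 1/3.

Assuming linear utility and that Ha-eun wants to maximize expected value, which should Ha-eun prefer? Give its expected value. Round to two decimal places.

Crop B ($12,816.67)

Crop A = 2/5 × 13400 + 1/5 × (-5650) + 2/5 × 18500 = 5360 − 1130 + 7400 = 11630
Crop B = 1/6 × (-4800) + 1/6 × 10900 + 1/6 × 16600 + 1/6 × 19000 + 1/3 × 17600 = -800 + 1816.6667 + 2766.6667 + 3166.6667 + 5866.6667 = 12816.6667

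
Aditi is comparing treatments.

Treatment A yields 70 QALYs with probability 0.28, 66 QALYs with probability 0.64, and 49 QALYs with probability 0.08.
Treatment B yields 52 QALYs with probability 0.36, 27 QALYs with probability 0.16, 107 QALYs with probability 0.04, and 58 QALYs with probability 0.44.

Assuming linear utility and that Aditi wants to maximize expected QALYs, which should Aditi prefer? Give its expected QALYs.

Treatment A = 0.28 × 70 + 0.64 × 66 + 0.08 × 49 = 19.6 + 42.24 + 3.92 = 65.76
Treatment B = 0.36 × 52 + 0.16 × 27 + 0.04 × 107 + 0.44 × 58 = 18.72 + 4.32 + 4.28 + 25.52 = 52.84

Treatment A (65.76 QALYs)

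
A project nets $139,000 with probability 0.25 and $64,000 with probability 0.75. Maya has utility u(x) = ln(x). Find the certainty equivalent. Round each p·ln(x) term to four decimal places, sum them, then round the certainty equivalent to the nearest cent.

E[u] = 0.25·ln(139000) + 0.75·ln(64000) = 2.9606 + 8.3000 = 11.2606
CE = e^11.2606 ≈ 77699.18

$77,699.18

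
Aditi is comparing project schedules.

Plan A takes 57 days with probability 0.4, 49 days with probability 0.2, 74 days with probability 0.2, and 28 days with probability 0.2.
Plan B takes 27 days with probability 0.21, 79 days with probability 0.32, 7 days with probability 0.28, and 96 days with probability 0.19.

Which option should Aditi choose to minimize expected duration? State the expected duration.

Plan A = 0.4 × 57 + 0.2 × 49 + 0.2 × 74 + 0.2 × 28 = 22.8 + 9.8 + 14.8 + 5.6 = 53
Plan B = 0.21 × 27 + 0.32 × 79 + 0.28 × 7 + 0.19 × 96 = 5.67 + 25.28 + 1.96 + 18.24 = 51.15

Plan B (51.15 days)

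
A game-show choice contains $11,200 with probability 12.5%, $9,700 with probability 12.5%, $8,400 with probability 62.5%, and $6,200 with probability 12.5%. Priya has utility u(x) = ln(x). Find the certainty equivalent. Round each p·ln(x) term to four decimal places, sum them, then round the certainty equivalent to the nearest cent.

E[u] = 0.125·ln(11200) + 0.125·ln(9700) + 0.625·ln(8400) + 0.125·ln(6200) = 1.1655 + 1.1475 + 5.6475 + 1.0915 = 9.0520
CE = e^9.0520 ≈ 8535.59

$8,535.59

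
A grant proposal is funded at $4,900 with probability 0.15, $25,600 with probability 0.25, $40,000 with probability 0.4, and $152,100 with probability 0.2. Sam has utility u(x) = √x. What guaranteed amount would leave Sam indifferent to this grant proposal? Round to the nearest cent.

E[u] = 0.15·√4900 + 0.25·√25600 + 0.4·√40000 + 0.2·√152100 = 0.15·70 + 0.25·160 + 0.4·200 + 0.2·390 = 208.5
CE = (208.5)² = 43472.25

$43,472.25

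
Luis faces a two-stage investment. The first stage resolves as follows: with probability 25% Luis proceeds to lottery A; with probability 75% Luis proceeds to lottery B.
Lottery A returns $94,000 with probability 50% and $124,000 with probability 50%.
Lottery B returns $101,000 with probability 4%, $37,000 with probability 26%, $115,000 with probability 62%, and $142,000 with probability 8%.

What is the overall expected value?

$99,490

EV(A) = 0.5 × 94000 + 0.5 × 124000 = 47000 + 62000 = 109000
EV(B) = 0.04 × 101000 + 0.26 × 37000 + 0.62 × 115000 + 0.08 × 142000 = 4040 + 9620 + 71300 + 11360 = 96320
Overall = 0.25 × 109000 + 0.75 × 96320 = 27250 + 72240 = 99490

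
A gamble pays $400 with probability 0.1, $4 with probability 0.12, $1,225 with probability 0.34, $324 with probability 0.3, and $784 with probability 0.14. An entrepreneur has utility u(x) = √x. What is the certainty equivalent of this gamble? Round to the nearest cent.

$550.37

E[u] = 0.1·√400 + 0.12·√4 + 0.34·√1225 + 0.3·√324 + 0.14·√784 = 0.1·20 + 0.12·2 + 0.34·35 + 0.3·18 + 0.14·28 = 23.46
CE = (23.46)² = 550.3716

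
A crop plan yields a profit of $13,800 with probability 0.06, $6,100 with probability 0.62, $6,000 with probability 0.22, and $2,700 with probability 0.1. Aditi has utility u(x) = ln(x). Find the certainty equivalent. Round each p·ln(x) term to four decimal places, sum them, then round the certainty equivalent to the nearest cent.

E[u] = 0.06·ln(13800) + 0.62·ln(6100) + 0.22·ln(6000) + 0.1·ln(2700) = 0.5719 + 5.4039 + 1.9139 + 0.7901 = 8.6798
CE = e^8.6798 ≈ 5882.87

$5,882.87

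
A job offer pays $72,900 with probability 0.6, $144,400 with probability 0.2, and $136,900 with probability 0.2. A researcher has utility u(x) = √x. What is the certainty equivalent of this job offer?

E[u] = 0.6·√72900 + 0.2·√144400 + 0.2·√136900 = 0.6·270 + 0.2·380 + 0.2·370 = 312
CE = (312)² = 97344

$97,344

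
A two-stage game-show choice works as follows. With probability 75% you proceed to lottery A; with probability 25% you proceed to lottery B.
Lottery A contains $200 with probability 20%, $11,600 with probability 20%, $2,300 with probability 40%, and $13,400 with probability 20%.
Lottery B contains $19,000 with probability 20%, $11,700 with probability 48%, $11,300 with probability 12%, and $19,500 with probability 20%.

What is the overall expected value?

EV(A) = 0.2 × 200 + 0.2 × 11600 + 0.4 × 2300 + 0.2 × 13400 = 40 + 2320 + 920 + 2680 = 5960
EV(B) = 0.2 × 19000 + 0.48 × 11700 + 0.12 × 11300 + 0.2 × 19500 = 3800 + 5616 + 1356 + 3900 = 14672
Overall = 0.75 × 5960 + 0.25 × 14672 = 4470 + 3668 = 8138

$8,138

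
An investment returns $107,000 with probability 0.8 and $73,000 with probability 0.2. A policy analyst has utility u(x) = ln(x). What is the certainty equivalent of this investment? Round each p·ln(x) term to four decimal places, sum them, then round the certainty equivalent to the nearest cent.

$99,121.34

E[u] = 0.8·ln(107000) + 0.2·ln(73000) = 9.2645 + 2.2396 = 11.5041
CE = e^11.5041 ≈ 99121.34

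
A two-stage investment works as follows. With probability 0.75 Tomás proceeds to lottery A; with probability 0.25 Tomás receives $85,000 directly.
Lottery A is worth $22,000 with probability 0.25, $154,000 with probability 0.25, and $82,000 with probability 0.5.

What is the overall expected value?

EV(A) = 0.25 × 22000 + 0.25 × 154000 + 0.5 × 82000 = 5500 + 38500 + 41000 = 85000
Branch B: 85000 (certain)
Overall = 0.75 × 85000 + 0.25 × 85000 = 63750 + 21250 = 85000

$85,000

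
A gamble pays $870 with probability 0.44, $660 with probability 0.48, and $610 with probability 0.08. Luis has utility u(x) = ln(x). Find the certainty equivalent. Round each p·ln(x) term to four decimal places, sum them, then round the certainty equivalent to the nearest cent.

E[u] = 0.44·ln(870) + 0.48·ln(660) + 0.08·ln(610) = 2.9781 + 3.1163 + 0.5131 = 6.6075
CE = e^6.6075 ≈ 740.63

$740.63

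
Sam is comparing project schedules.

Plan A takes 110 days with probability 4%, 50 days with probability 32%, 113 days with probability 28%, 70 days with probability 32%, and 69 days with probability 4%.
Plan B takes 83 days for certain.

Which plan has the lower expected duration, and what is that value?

Plan A = 0.04 × 110 + 0.32 × 50 + 0.28 × 113 + 0.32 × 70 + 0.04 × 69 = 4.4 + 16 + 31.64 + 22.4 + 2.76 = 77.2
Plan B: 83 (certain)

Plan A (77.2 days)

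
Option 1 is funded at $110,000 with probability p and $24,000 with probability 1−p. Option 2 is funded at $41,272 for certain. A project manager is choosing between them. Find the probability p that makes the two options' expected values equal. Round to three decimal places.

p = 0.201

p·110000 + (1−p)·24000 = 41272
86000p + 24000 = 41272
p = (41272 − 24000) / 86000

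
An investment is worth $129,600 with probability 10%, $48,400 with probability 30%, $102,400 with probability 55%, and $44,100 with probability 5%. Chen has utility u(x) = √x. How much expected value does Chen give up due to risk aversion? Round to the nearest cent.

$2,772.75

E[u] = 0.1·√129600 + 0.3·√48400 + 0.55·√102400 + 0.05·√44100 = 0.1·360 + 0.3·220 + 0.55·320 + 0.05·210 = 288.5
CE = (288.5)² = 83232.25
Risk premium = EV − CE = 86005 − 83232.25 = 2772.75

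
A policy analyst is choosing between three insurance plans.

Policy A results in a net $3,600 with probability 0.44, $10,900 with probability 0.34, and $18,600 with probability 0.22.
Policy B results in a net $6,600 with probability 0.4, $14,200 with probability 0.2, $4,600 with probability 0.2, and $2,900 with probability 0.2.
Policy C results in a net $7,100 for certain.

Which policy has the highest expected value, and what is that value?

Policy A = 0.44 × 3600 + 0.34 × 10900 + 0.22 × 18600 = 1584 + 3706 + 4092 = 9382
Policy B = 0.4 × 6600 + 0.2 × 14200 + 0.2 × 4600 + 0.2 × 2900 = 2640 + 2840 + 920 + 580 = 6980
Policy C: 7100 (certain)

Policy A ($9,382)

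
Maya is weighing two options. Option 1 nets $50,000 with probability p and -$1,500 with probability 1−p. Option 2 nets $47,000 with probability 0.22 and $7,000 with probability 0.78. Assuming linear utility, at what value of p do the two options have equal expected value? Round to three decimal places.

p = 0.336

EV(Option 2) = 0.22 × 47000 + 0.78 × 7000 = 10340 + 5460 = 15800
p·50000 + (1−p)·(-1500) = 15800
51500p − 1500 = 15800
p = (15800 + 1500) / 51500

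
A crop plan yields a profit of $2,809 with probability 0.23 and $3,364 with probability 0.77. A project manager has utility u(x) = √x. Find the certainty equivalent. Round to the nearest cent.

$3,231.92

E[u] = 0.23·√2809 + 0.77·√3364 = 0.23·53 + 0.77·58 = 56.85
CE = (56.85)² = 3231.9225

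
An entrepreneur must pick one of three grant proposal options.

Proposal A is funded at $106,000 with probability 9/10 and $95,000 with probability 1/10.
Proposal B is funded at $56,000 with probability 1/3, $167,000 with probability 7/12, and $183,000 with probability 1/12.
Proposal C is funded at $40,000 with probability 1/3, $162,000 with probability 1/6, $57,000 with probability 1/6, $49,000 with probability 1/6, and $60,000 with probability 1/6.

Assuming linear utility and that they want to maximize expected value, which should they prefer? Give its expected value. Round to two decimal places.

Proposal B ($131,333.33)

Proposal A = 9/10 × 106000 + 1/10 × 95000 = 95400 + 9500 = 104900
Proposal B = 1/3 × 56000 + 7/12 × 167000 + 1/12 × 183000 = 18666.6667 + 97416.6667 + 15250 = 131333.3333
Proposal C = 1/3 × 40000 + 1/6 × 162000 + 1/6 × 57000 + 1/6 × 49000 + 1/6 × 60000 = 13333.3333 + 27000 + 9500 + 8166.6667 + 10000 = 68000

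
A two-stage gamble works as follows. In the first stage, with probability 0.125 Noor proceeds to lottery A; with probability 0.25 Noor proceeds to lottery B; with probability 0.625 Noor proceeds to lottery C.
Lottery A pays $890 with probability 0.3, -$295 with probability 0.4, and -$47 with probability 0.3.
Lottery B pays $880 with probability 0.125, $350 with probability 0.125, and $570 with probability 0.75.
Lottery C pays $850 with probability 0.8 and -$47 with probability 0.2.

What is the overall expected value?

EV(A) = 0.3 × 890 + 0.4 × (-295) + 0.3 × (-47) = 267 − 118 − 14.1 = 134.9
EV(B) = 0.125 × 880 + 0.125 × 350 + 0.75 × 570 = 110 + 43.75 + 427.5 = 581.25
EV(C) = 0.8 × 850 + 0.2 × (-47) = 680 − 9.4 = 670.6
Overall = 0.125 × 134.9 + 0.25 × 581.25 + 0.625 × 670.6 = 16.8625 + 145.3125 + 419.125 = 581.3

$581.30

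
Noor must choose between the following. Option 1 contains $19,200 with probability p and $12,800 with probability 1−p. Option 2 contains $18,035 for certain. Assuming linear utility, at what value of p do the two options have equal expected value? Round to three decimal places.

p = 0.818

p·19200 + (1−p)·12800 = 18035
6400p + 12800 = 18035
p = (18035 − 12800) / 6400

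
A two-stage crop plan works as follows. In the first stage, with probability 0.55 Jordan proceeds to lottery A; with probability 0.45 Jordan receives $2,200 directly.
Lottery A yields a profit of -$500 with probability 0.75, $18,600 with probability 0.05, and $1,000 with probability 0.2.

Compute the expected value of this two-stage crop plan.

EV(A) = 0.75 × (-500) + 0.05 × 18600 + 0.2 × 1000 = -375 + 930 + 200 = 755
Branch B: 2200 (certain)
Overall = 0.55 × 755 + 0.45 × 2200 = 415.25 + 990 = 1405.25

$1,405.25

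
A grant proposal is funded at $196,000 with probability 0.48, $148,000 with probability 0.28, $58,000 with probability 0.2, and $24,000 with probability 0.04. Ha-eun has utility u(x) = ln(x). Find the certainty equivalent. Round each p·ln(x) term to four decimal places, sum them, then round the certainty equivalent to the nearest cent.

$130,561.54

E[u] = 0.48·ln(196000) + 0.28·ln(148000) + 0.2·ln(58000) + 0.04·ln(24000) = 5.8492 + 3.3334 + 2.1936 + 0.4034 = 11.7796
CE = e^11.7796 ≈ 130561.54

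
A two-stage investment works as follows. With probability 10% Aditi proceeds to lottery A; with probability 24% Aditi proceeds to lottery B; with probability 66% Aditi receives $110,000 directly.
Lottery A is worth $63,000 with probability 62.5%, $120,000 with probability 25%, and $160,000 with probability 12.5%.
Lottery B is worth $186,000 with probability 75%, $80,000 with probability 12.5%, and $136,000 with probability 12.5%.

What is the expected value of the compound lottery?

EV(A) = 0.625 × 63000 + 0.25 × 120000 + 0.125 × 160000 = 39375 + 30000 + 20000 = 89375
EV(B) = 0.75 × 186000 + 0.125 × 80000 + 0.125 × 136000 = 139500 + 10000 + 17000 = 166500
Branch C: 110000 (certain)
Overall = 0.1 × 89375 + 0.24 × 166500 + 0.66 × 110000 = 8937.5 + 39960 + 72600 = 121497.5

$121,497.50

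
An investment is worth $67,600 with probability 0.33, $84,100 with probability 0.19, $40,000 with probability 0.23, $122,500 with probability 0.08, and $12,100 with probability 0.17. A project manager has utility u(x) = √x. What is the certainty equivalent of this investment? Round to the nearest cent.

$54,568.96

E[u] = 0.33·√67600 + 0.19·√84100 + 0.23·√40000 + 0.08·√122500 + 0.17·√12100 = 0.33·260 + 0.19·290 + 0.23·200 + 0.08·350 + 0.17·110 = 233.6
CE = (233.6)² = 54568.96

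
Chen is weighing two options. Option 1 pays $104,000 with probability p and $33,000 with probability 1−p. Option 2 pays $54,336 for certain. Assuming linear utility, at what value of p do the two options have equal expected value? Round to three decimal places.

p = 0.301

p·104000 + (1−p)·33000 = 54336
71000p + 33000 = 54336
p = (54336 − 33000) / 71000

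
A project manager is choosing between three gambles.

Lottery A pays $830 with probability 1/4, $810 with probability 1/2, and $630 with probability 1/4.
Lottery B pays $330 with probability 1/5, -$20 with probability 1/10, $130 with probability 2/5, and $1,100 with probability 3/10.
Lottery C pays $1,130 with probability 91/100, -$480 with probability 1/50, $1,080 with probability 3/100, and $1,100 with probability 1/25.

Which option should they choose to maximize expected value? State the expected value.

Lottery C ($1,095.10)

Lottery A = 1/4 × 830 + 1/2 × 810 + 1/4 × 630 = 207.5 + 405 + 157.5 = 770
Lottery B = 1/5 × 330 + 1/10 × (-20) + 2/5 × 130 + 3/10 × 1100 = 66 − 2 + 52 + 330 = 446
Lottery C = 91/100 × 1130 + 1/50 × (-480) + 3/100 × 1080 + 1/25 × 1100 = 1028.3 − 9.6 + 32.4 + 44 = 1095.1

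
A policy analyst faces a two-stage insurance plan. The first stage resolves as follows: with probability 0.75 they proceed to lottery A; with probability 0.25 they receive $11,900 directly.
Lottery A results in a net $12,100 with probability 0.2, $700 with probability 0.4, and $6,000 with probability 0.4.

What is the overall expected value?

EV(A) = 0.2 × 12100 + 0.4 × 700 + 0.4 × 6000 = 2420 + 280 + 2400 = 5100
Branch B: 11900 (certain)
Overall = 0.75 × 5100 + 0.25 × 11900 = 3825 + 2975 = 6800

$6,800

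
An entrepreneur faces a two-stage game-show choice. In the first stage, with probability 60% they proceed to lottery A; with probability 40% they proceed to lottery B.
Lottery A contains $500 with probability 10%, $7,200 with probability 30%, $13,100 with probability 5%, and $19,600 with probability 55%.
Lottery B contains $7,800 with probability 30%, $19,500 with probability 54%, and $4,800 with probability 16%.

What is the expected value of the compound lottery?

$13,642.20

EV(A) = 0.1 × 500 + 0.3 × 7200 + 0.05 × 13100 + 0.55 × 19600 = 50 + 2160 + 655 + 10780 = 13645
EV(B) = 0.3 × 7800 + 0.54 × 19500 + 0.16 × 4800 = 2340 + 10530 + 768 = 13638
Overall = 0.6 × 13645 + 0.4 × 13638 = 8187 + 5455.2 = 13642.2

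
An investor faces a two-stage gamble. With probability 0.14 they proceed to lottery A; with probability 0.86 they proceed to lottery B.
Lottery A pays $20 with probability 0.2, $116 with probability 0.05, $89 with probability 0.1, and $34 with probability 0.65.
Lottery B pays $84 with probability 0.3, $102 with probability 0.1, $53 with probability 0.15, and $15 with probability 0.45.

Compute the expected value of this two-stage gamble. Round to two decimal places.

$48.80

EV(A) = 0.2 × 20 + 0.05 × 116 + 0.1 × 89 + 0.65 × 34 = 4 + 5.8 + 8.9 + 22.1 = 40.8
EV(B) = 0.3 × 84 + 0.1 × 102 + 0.15 × 53 + 0.45 × 15 = 25.2 + 10.2 + 7.95 + 6.75 = 50.1
Overall = 0.14 × 40.8 + 0.86 × 50.1 = 5.712 + 43.086 = 48.798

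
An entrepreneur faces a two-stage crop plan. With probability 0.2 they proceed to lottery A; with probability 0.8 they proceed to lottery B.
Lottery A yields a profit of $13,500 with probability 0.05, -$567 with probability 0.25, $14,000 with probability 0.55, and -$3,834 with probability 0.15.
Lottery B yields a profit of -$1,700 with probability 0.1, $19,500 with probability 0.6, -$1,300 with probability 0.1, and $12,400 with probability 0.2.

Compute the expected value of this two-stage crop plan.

$12,635.63

EV(A) = 0.05 × 13500 + 0.25 × (-567) + 0.55 × 14000 + 0.15 × (-3834) = 675 − 141.75 + 7700 − 575.1 = 7658.15
EV(B) = 0.1 × (-1700) + 0.6 × 19500 + 0.1 × (-1300) + 0.2 × 12400 = -170 + 11700 − 130 + 2480 = 13880
Overall = 0.2 × 7658.15 + 0.8 × 13880 = 1531.63 + 11104 = 12635.63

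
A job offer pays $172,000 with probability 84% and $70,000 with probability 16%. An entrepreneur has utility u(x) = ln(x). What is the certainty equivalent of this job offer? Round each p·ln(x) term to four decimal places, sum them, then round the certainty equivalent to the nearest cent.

$148,955.07

E[u] = 0.84·ln(172000) + 0.16·ln(70000) = 10.1264 + 1.7850 = 11.9114
CE = e^11.9114 ≈ 148955.07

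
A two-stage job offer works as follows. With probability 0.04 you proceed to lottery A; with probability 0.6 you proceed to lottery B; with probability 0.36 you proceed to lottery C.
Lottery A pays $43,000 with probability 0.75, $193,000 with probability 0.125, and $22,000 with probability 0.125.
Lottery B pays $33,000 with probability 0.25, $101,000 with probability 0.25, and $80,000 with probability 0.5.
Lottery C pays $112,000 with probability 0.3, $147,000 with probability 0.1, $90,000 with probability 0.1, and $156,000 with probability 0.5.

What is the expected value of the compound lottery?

EV(A) = 0.75 × 43000 + 0.125 × 193000 + 0.125 × 22000 = 32250 + 24125 + 2750 = 59125
EV(B) = 0.25 × 33000 + 0.25 × 101000 + 0.5 × 80000 = 8250 + 25250 + 40000 = 73500
EV(C) = 0.3 × 112000 + 0.1 × 147000 + 0.1 × 90000 + 0.5 × 156000 = 33600 + 14700 + 9000 + 78000 = 135300
Overall = 0.04 × 59125 + 0.6 × 73500 + 0.36 × 135300 = 2365 + 44100 + 48708 = 95173

$95,173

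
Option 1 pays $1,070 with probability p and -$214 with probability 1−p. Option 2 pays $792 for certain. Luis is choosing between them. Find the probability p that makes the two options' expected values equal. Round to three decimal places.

p = 0.783

p·1070 + (1−p)·(-214) = 792
1284p − 214 = 792
p = (792 + 214) / 1284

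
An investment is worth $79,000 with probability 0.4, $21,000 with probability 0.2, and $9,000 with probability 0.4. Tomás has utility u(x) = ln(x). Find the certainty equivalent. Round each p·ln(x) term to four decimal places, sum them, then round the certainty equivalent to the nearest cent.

E[u] = 0.4·ln(79000) + 0.2·ln(21000) + 0.4·ln(9000) = 4.5109 + 1.9905 + 3.6420 = 10.1434
CE = e^10.1434 ≈ 25422.76

$25,422.76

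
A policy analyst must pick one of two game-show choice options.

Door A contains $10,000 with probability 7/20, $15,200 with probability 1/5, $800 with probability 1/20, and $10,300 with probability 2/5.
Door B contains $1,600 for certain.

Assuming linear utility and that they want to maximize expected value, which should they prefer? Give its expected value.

Door A ($10,700)

Door A = 7/20 × 10000 + 1/5 × 15200 + 1/20 × 800 + 2/5 × 10300 = 3500 + 3040 + 40 + 4120 = 10700
Door B: 1600 (certain)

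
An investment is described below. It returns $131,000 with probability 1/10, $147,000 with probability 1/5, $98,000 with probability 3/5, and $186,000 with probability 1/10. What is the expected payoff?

$119,900

EV = 1/10 × 131000 + 1/5 × 147000 + 3/5 × 98000 + 1/10 × 186000 = 13100 + 29400 + 58800 + 18600 = 119900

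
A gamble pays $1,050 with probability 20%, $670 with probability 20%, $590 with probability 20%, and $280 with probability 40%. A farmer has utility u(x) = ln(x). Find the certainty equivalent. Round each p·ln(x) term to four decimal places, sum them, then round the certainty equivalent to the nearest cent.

E[u] = 0.2·ln(1050) + 0.2·ln(670) + 0.2·ln(590) + 0.4·ln(280) = 1.3913 + 1.3015 + 1.2760 + 2.2539 = 6.2227
CE = e^6.2227 ≈ 504.06

$504.06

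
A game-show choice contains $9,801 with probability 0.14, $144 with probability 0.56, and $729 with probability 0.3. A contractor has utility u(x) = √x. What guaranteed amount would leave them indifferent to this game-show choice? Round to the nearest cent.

$822.54

E[u] = 0.14·√9801 + 0.56·√144 + 0.3·√729 = 0.14·99 + 0.56·12 + 0.3·27 = 28.68
CE = (28.68)² = 822.5424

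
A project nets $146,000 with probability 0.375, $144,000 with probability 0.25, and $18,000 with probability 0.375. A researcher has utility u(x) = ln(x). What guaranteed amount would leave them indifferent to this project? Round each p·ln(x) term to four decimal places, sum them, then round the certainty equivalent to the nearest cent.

$66,369.97

E[u] = 0.375·ln(146000) + 0.25·ln(144000) + 0.375·ln(18000) = 4.4593 + 2.9694 + 3.6743 = 11.1030
CE = e^11.1030 ≈ 66369.97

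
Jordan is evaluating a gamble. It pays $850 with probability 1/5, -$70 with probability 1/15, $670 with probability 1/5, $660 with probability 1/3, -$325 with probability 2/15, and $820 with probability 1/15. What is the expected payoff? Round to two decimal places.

$530.67

EV = 1/5 × 850 + 1/15 × (-70) + 1/5 × 670 + 1/3 × 660 + 2/15 × (-325) + 1/15 × 820 = 170 − 4.6667 + 134 + 220 − 43.3333 + 54.6667 = 530.6667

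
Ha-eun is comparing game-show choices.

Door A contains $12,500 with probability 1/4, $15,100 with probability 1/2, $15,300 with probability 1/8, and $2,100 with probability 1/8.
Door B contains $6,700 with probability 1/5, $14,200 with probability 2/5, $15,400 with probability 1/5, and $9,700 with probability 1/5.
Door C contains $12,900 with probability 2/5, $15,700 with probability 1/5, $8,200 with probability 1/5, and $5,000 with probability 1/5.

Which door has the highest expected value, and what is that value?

Door A = 1/4 × 12500 + 1/2 × 15100 + 1/8 × 15300 + 1/8 × 2100 = 3125 + 7550 + 1912.5 + 262.5 = 12850
Door B = 1/5 × 6700 + 2/5 × 14200 + 1/5 × 15400 + 1/5 × 9700 = 1340 + 5680 + 3080 + 1940 = 12040
Door C = 2/5 × 12900 + 1/5 × 15700 + 1/5 × 8200 + 1/5 × 5000 = 5160 + 3140 + 1640 + 1000 = 10940

Door A ($12,850)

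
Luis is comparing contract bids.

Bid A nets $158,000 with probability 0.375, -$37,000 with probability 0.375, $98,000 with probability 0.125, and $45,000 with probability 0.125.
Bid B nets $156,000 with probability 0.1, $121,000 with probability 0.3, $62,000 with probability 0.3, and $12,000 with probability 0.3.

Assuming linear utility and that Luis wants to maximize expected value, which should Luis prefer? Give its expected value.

Bid A = 0.375 × 158000 + 0.375 × (-37000) + 0.125 × 98000 + 0.125 × 45000 = 59250 − 13875 + 12250 + 5625 = 63250
Bid B = 0.1 × 156000 + 0.3 × 121000 + 0.3 × 62000 + 0.3 × 12000 = 15600 + 36300 + 18600 + 3600 = 74100

Bid B ($74,100)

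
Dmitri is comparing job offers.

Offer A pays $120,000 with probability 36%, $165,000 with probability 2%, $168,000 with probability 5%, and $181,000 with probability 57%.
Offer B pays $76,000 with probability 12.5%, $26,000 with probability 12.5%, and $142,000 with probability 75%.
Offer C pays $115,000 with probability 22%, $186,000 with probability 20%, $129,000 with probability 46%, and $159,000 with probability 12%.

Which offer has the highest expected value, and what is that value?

Offer A = 0.36 × 120000 + 0.02 × 165000 + 0.05 × 168000 + 0.57 × 181000 = 43200 + 3300 + 8400 + 103170 = 158070
Offer B = 0.125 × 76000 + 0.125 × 26000 + 0.75 × 142000 = 9500 + 3250 + 106500 = 119250
Offer C = 0.22 × 115000 + 0.2 × 186000 + 0.46 × 129000 + 0.12 × 159000 = 25300 + 37200 + 59340 + 19080 = 140920

Offer A ($158,070)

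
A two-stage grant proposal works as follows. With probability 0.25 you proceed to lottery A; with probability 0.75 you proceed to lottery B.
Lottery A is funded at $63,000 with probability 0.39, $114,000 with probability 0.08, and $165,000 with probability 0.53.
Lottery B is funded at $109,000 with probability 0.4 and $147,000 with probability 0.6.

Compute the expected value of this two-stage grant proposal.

$129,135

EV(A) = 0.39 × 63000 + 0.08 × 114000 + 0.53 × 165000 = 24570 + 9120 + 87450 = 121140
EV(B) = 0.4 × 109000 + 0.6 × 147000 = 43600 + 88200 = 131800
Overall = 0.25 × 121140 + 0.75 × 131800 = 30285 + 98850 = 129135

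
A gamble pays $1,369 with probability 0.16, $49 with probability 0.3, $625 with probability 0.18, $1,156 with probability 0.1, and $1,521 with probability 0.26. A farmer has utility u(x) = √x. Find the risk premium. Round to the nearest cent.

$178.18

E[u] = 0.16·√1369 + 0.3·√49 + 0.18·√625 + 0.1·√1156 + 0.26·√1521 = 0.16·37 + 0.3·7 + 0.18·25 + 0.1·34 + 0.26·39 = 26.06
CE = (26.06)² = 679.1236
Risk premium = EV − CE = 857.3 − 679.1236 = 178.1764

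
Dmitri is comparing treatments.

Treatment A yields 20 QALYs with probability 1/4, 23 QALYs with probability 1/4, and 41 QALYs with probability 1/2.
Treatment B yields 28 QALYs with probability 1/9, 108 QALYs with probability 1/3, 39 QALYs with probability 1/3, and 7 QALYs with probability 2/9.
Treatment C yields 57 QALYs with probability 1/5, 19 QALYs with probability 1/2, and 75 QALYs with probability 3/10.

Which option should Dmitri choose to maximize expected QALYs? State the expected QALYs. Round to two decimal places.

Treatment A = 1/4 × 20 + 1/4 × 23 + 1/2 × 41 = 5 + 5.75 + 20.5 = 31.25
Treatment B = 1/9 × 28 + 1/3 × 108 + 1/3 × 39 + 2/9 × 7 = 3.1111 + 36 + 13 + 1.5556 = 53.6667
Treatment C = 1/5 × 57 + 1/2 × 19 + 3/10 × 75 = 11.4 + 9.5 + 22.5 = 43.4

Treatment B (53.67 QALYs)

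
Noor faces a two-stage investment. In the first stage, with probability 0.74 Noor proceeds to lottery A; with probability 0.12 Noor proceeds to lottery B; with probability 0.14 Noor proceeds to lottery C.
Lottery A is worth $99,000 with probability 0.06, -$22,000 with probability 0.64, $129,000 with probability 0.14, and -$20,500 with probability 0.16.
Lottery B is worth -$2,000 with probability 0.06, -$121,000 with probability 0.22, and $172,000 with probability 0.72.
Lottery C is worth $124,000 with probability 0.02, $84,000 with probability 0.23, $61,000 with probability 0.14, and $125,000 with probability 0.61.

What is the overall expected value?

EV(A) = 0.06 × 99000 + 0.64 × (-22000) + 0.14 × 129000 + 0.16 × (-20500) = 5940 − 14080 + 18060 − 3280 = 6640
EV(B) = 0.06 × (-2000) + 0.22 × (-121000) + 0.72 × 172000 = -120 − 26620 + 123840 = 97100
EV(C) = 0.02 × 124000 + 0.23 × 84000 + 0.14 × 61000 + 0.61 × 125000 = 2480 + 19320 + 8540 + 76250 = 106590
Overall = 0.74 × 6640 + 0.12 × 97100 + 0.14 × 106590 = 4913.6 + 11652 + 14922.6 = 31488.2

$31,488.20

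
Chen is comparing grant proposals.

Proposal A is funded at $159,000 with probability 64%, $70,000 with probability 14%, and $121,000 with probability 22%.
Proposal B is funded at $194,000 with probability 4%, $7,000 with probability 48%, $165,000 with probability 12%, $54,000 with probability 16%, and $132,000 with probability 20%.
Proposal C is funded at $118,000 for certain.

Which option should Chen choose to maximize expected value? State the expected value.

Proposal A ($138,180)

Proposal A = 0.64 × 159000 + 0.14 × 70000 + 0.22 × 121000 = 101760 + 9800 + 26620 = 138180
Proposal B = 0.04 × 194000 + 0.48 × 7000 + 0.12 × 165000 + 0.16 × 54000 + 0.2 × 132000 = 7760 + 3360 + 19800 + 8640 + 26400 = 65960
Proposal C: 118000 (certain)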